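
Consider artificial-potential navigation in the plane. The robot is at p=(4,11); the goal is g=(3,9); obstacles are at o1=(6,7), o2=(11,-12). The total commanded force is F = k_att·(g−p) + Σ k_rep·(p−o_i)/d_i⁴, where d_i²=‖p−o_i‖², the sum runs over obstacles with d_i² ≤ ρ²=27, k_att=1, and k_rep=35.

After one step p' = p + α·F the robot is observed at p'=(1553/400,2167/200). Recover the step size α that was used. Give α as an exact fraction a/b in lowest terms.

α = 1/10

F_att = 1·(g−p) = 1·(-1,-2) = (-1.0000,-2.0000)
o1: d²=20 ≤ ρ²=27; F_rep = 35·(-2,4)/20² = (-0.1750,0.3500)
o2: d²=578 > ρ²=27 → inactive
F = F_att + ΣF_rep = (-1.1750,-1.6500)
Δp = p'−p = (-0.1175,-0.1650); α = Δx/Fx = (-47/400) / (-47/40) = 1/10
check: Δy/Fy = (-33/200) / (-33/20) = 1/10 ✓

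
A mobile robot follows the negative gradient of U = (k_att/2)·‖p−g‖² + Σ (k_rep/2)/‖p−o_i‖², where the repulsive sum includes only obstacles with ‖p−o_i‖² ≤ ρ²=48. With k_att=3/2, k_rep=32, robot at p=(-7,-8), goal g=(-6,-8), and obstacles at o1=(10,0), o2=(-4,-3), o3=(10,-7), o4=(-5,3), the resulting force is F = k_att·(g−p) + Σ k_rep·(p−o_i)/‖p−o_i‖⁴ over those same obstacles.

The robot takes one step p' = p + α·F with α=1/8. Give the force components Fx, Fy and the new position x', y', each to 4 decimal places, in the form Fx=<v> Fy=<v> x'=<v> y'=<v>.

Fx=1.4170 Fy=-0.1384 x'=-6.8229 y'=-8.0173

F_att = 3/2·(g−p) = 3/2·(1,0) = (1.5000,0.0000)
o1: d²=353 > ρ²=48 → inactive
o2: d²=34 ≤ ρ²=48; F_rep = 32·(-3,-5)/34² = (-0.0830,-0.1384)
o3: d²=290 > ρ²=48 → inactive
o4: d²=125 > ρ²=48 → inactive
F = F_att + ΣF_rep = (1.4170,-0.1384)
p' = p + 1/8·F = (-6.8229,-8.0173)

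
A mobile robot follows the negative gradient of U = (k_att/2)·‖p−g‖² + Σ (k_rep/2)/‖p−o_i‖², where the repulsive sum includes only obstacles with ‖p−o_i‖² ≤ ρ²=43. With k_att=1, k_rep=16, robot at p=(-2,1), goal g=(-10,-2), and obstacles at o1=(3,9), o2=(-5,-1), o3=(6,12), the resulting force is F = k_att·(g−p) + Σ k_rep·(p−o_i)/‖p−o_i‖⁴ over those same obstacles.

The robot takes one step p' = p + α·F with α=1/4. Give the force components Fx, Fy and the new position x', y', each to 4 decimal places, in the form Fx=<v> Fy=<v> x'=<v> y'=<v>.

F_att = 1·(g−p) = 1·(-8,-3) = (-8.0000,-3.0000)
o1: d²=89 > ρ²=43 → inactive
o2: d²=13 ≤ ρ²=43; F_rep = 16·(3,2)/13² = (0.2840,0.1893)
o3: d²=185 > ρ²=43 → inactive
F = F_att + ΣF_rep = (-7.7160,-2.8107)
p' = p + 1/4·F = (-3.9290,0.2973)

Fx=-7.7160 Fy=-2.8107 x'=-3.9290 y'=0.2973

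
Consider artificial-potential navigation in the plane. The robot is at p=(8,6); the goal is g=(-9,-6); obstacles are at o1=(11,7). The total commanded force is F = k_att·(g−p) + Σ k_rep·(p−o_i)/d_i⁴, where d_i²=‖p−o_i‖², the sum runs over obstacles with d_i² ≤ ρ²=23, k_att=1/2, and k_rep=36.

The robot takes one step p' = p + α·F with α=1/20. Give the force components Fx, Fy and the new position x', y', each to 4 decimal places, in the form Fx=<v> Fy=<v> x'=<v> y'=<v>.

F_att = 1/2·(g−p) = 1/2·(-17,-12) = (-8.5000,-6.0000)
o1: d²=10 ≤ ρ²=23; F_rep = 36·(-3,-1)/10² = (-1.0800,-0.3600)
F = F_att + ΣF_rep = (-9.5800,-6.3600)
p' = p + 1/20·F = (7.5210,5.6820)

Fx=-9.5800 Fy=-6.3600 x'=7.5210 y'=5.6820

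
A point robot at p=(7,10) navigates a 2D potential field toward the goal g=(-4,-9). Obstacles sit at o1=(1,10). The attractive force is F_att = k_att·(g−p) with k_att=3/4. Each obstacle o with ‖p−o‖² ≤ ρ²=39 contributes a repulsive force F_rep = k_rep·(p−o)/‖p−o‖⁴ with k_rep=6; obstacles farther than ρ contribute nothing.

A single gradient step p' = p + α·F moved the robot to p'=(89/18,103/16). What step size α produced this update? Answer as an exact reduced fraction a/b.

α = 1/4

F_att = 3/4·(g−p) = 3/4·(-11,-19) = (-8.2500,-14.2500)
o1: d²=36 ≤ ρ²=39; F_rep = 6·(6,0)/36² = (0.0278,0.0000)
F = F_att + ΣF_rep = (-8.2222,-14.2500)
Δp = p'−p = (-2.0556,-3.5625); α = Δx/Fx = (-37/18) / (-74/9) = 1/4
check: Δy/Fy = (-57/16) / (-57/4) = 1/4 ✓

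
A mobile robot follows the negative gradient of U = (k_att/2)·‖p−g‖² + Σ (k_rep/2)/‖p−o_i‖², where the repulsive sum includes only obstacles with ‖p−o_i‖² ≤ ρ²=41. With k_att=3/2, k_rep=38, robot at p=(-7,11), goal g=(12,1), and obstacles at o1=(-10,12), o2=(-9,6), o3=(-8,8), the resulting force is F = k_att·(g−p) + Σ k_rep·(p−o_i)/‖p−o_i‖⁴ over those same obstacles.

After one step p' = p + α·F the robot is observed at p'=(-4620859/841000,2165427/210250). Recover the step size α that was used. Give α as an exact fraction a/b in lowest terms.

α = 1/20

F_att = 3/2·(g−p) = 3/2·(19,-10) = (28.5000,-15.0000)
o1: d²=10 ≤ ρ²=41; F_rep = 38·(3,-1)/10² = (1.1400,-0.3800)
o2: d²=29 ≤ ρ²=41; F_rep = 38·(2,5)/29² = (0.0904,0.2259)
o3: d²=10 ≤ ρ²=41; F_rep = 38·(1,3)/10² = (0.3800,1.1400)
F = F_att + ΣF_rep = (30.1104,-14.0141)
Δp = p'−p = (1.5055,-0.7007); α = Δx/Fx = (1266141/841000) / (1266141/42050) = 1/20
check: Δy/Fy = (-147323/210250) / (-294646/21025) = 1/20 ✓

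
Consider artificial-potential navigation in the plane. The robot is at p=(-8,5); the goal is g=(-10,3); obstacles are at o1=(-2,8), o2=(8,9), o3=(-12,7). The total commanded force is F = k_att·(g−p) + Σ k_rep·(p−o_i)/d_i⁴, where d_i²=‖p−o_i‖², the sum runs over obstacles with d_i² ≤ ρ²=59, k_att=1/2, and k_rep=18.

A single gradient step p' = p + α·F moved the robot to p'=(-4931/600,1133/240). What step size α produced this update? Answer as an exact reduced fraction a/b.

α = 1/4

F_att = 1/2·(g−p) = 1/2·(-2,-2) = (-1.0000,-1.0000)
o1: d²=45 ≤ ρ²=59; F_rep = 18·(-6,-3)/45² = (-0.0533,-0.0267)
o2: d²=272 > ρ²=59 → inactive
o3: d²=20 ≤ ρ²=59; F_rep = 18·(4,-2)/20² = (0.1800,-0.0900)
F = F_att + ΣF_rep = (-0.8733,-1.1167)
Δp = p'−p = (-0.2183,-0.2792); α = Δx/Fx = (-131/600) / (-131/150) = 1/4
check: Δy/Fy = (-67/240) / (-67/60) = 1/4 ✓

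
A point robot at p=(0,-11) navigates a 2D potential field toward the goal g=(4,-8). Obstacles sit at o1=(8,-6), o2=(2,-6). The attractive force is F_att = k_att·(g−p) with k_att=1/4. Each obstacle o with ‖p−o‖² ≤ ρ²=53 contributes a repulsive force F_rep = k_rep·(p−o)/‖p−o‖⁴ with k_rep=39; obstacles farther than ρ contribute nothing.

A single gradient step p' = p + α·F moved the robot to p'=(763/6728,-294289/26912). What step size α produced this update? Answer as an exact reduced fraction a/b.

α = 1/8

F_att = 1/4·(g−p) = 1/4·(4,3) = (1.0000,0.7500)
o1: d²=89 > ρ²=53 → inactive
o2: d²=29 ≤ ρ²=53; F_rep = 39·(-2,-5)/29² = (-0.0927,-0.2319)
F = F_att + ΣF_rep = (0.9073,0.5181)
Δp = p'−p = (0.1134,0.0648); α = Δx/Fx = (763/6728) / (763/841) = 1/8
check: Δy/Fy = (1743/26912) / (1743/3364) = 1/8 ✓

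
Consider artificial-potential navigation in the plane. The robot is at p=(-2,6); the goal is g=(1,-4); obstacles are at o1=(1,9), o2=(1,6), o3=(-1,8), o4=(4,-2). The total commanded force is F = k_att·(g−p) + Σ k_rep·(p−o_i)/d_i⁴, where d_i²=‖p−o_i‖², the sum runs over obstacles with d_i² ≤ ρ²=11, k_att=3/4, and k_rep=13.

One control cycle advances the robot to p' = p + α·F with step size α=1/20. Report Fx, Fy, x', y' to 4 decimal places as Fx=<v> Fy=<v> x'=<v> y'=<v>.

Fx=1.2485 Fy=-8.5400 x'=-1.9376 y'=5.5730

F_att = 3/4·(g−p) = 3/4·(3,-10) = (2.2500,-7.5000)
o1: d²=18 > ρ²=11 → inactive
o2: d²=9 ≤ ρ²=11; F_rep = 13·(-3,0)/9² = (-0.4815,0.0000)
o3: d²=5 ≤ ρ²=11; F_rep = 13·(-1,-2)/5² = (-0.5200,-1.0400)
o4: d²=100 > ρ²=11 → inactive
F = F_att + ΣF_rep = (1.2485,-8.5400)
p' = p + 1/20·F = (-1.9376,5.5730)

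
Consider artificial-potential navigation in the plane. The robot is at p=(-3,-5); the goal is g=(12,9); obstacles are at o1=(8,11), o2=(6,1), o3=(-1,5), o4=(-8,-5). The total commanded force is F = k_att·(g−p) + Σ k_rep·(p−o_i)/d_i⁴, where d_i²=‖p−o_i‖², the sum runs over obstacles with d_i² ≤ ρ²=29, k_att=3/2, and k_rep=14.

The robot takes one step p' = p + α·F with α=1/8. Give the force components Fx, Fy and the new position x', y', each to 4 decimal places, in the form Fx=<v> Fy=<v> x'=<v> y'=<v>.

F_att = 3/2·(g−p) = 3/2·(15,14) = (22.5000,21.0000)
o1: d²=377 > ρ²=29 → inactive
o2: d²=117 > ρ²=29 → inactive
o3: d²=104 > ρ²=29 → inactive
o4: d²=25 ≤ ρ²=29; F_rep = 14·(5,0)/25² = (0.1120,0.0000)
F = F_att + ΣF_rep = (22.6120,21.0000)
p' = p + 1/8·F = (-0.1735,-2.3750)

Fx=22.6120 Fy=21.0000 x'=-0.1735 y'=-2.3750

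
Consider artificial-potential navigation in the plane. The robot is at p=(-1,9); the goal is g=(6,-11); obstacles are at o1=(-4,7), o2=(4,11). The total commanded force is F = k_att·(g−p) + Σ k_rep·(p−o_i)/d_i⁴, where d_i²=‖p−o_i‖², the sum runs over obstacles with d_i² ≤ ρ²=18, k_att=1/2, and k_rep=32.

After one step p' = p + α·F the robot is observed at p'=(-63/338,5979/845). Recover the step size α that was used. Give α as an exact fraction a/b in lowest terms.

α = 1/5

F_att = 1/2·(g−p) = 1/2·(7,-20) = (3.5000,-10.0000)
o1: d²=13 ≤ ρ²=18; F_rep = 32·(3,2)/13² = (0.5680,0.3787)
o2: d²=29 > ρ²=18 → inactive
F = F_att + ΣF_rep = (4.0680,-9.6213)
Δp = p'−p = (0.8136,-1.9243); α = Δx/Fx = (275/338) / (1375/338) = 1/5
check: Δy/Fy = (-1626/845) / (-1626/169) = 1/5 ✓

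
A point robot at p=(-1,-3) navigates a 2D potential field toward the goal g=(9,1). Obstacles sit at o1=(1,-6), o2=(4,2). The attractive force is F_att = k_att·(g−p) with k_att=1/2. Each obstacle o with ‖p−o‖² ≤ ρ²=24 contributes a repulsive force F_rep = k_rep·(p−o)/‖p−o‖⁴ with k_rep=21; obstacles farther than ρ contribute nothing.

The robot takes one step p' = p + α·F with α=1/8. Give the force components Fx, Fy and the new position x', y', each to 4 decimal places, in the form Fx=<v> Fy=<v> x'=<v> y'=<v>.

F_att = 1/2·(g−p) = 1/2·(10,4) = (5.0000,2.0000)
o1: d²=13 ≤ ρ²=24; F_rep = 21·(-2,3)/13² = (-0.2485,0.3728)
o2: d²=50 > ρ²=24 → inactive
F = F_att + ΣF_rep = (4.7515,2.3728)
p' = p + 1/8·F = (-0.4061,-2.7034)

Fx=4.7515 Fy=2.3728 x'=-0.4061 y'=-2.7034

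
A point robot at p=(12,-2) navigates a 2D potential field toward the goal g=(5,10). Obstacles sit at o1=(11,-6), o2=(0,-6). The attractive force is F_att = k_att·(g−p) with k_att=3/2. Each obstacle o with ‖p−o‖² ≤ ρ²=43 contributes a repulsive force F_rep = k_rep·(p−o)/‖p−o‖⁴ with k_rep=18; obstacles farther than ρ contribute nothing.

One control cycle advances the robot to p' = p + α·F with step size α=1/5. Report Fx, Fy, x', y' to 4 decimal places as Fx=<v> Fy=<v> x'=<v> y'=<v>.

F_att = 3/2·(g−p) = 3/2·(-7,12) = (-10.5000,18.0000)
o1: d²=17 ≤ ρ²=43; F_rep = 18·(1,4)/17² = (0.0623,0.2491)
o2: d²=160 > ρ²=43 → inactive
F = F_att + ΣF_rep = (-10.4377,18.2491)
p' = p + 1/5·F = (9.9125,1.6498)

Fx=-10.4377 Fy=18.2491 x'=9.9125 y'=1.6498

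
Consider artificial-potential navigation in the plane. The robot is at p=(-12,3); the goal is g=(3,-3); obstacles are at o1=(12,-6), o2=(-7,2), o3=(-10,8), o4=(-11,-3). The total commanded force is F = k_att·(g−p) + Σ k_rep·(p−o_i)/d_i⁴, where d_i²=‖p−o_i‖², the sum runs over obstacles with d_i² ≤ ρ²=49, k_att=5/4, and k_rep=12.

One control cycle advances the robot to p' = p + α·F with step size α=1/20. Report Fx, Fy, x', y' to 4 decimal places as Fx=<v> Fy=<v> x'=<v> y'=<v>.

Fx=18.6239 Fy=-7.5010 x'=-11.0688 y'=2.6250

F_att = 5/4·(g−p) = 5/4·(15,-6) = (18.7500,-7.5000)
o1: d²=657 > ρ²=49 → inactive
o2: d²=26 ≤ ρ²=49; F_rep = 12·(-5,1)/26² = (-0.0888,0.0178)
o3: d²=29 ≤ ρ²=49; F_rep = 12·(-2,-5)/29² = (-0.0285,-0.0713)
o4: d²=37 ≤ ρ²=49; F_rep = 12·(-1,6)/37² = (-0.0088,0.0526)
F = F_att + ΣF_rep = (18.6239,-7.5010)
p' = p + 1/20·F = (-11.0688,2.6250)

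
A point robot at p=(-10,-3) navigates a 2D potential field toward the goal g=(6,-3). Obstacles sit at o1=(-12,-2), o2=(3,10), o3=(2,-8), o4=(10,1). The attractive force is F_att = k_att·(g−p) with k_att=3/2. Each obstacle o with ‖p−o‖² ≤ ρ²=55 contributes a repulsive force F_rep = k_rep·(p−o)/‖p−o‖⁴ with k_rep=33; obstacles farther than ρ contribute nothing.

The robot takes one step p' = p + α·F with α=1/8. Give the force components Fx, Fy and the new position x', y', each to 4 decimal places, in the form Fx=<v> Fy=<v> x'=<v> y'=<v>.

Fx=26.6400 Fy=-1.3200 x'=-6.6700 y'=-3.1650

F_att = 3/2·(g−p) = 3/2·(16,0) = (24.0000,0.0000)
o1: d²=5 ≤ ρ²=55; F_rep = 33·(2,-1)/5² = (2.6400,-1.3200)
o2: d²=338 > ρ²=55 → inactive
o3: d²=169 > ρ²=55 → inactive
o4: d²=416 > ρ²=55 → inactive
F = F_att + ΣF_rep = (26.6400,-1.3200)
p' = p + 1/8·F = (-6.6700,-3.1650)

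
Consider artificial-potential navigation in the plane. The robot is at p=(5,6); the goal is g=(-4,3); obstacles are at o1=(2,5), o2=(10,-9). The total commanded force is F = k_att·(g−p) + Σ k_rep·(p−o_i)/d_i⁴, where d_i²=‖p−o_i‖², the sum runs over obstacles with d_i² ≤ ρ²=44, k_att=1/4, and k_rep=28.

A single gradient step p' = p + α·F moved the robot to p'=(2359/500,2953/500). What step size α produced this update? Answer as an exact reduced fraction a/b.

F_att = 1/4·(g−p) = 1/4·(-9,-3) = (-2.2500,-0.7500)
o1: d²=10 ≤ ρ²=44; F_rep = 28·(3,1)/10² = (0.8400,0.2800)
o2: d²=250 > ρ²=44 → inactive
F = F_att + ΣF_rep = (-1.4100,-0.4700)
Δp = p'−p = (-0.2820,-0.0940); α = Δx/Fx = (-141/500) / (-141/100) = 1/5
check: Δy/Fy = (-47/500) / (-47/100) = 1/5 ✓

α = 1/5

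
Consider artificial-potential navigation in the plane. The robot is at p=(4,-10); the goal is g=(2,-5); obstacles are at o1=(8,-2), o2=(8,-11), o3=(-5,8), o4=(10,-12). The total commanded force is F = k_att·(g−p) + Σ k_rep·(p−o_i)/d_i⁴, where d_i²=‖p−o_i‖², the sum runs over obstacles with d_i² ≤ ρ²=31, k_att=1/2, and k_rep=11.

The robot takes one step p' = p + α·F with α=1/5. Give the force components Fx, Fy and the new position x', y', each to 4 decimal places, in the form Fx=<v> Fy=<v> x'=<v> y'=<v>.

F_att = 1/2·(g−p) = 1/2·(-2,5) = (-1.0000,2.5000)
o1: d²=80 > ρ²=31 → inactive
o2: d²=17 ≤ ρ²=31; F_rep = 11·(-4,1)/17² = (-0.1522,0.0381)
o3: d²=405 > ρ²=31 → inactive
o4: d²=40 > ρ²=31 → inactive
F = F_att + ΣF_rep = (-1.1522,2.5381)
p' = p + 1/5·F = (3.7696,-9.4924)

Fx=-1.1522 Fy=2.5381 x'=3.7696 y'=-9.4924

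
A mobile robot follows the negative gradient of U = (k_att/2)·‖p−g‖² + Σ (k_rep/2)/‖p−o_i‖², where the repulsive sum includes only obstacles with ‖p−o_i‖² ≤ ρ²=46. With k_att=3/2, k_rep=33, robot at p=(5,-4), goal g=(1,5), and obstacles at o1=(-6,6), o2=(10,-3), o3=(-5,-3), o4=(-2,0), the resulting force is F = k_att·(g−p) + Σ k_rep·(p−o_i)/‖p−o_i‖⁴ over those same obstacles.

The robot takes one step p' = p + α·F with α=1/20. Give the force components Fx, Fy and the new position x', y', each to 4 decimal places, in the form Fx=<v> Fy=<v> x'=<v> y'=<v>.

Fx=-6.2441 Fy=13.4512 x'=4.6878 y'=-3.3274

F_att = 3/2·(g−p) = 3/2·(-4,9) = (-6.0000,13.5000)
o1: d²=221 > ρ²=46 → inactive
o2: d²=26 ≤ ρ²=46; F_rep = 33·(-5,-1)/26² = (-0.2441,-0.0488)
o3: d²=101 > ρ²=46 → inactive
o4: d²=65 > ρ²=46 → inactive
F = F_att + ΣF_rep = (-6.2441,13.4512)
p' = p + 1/20·F = (4.6878,-3.3274)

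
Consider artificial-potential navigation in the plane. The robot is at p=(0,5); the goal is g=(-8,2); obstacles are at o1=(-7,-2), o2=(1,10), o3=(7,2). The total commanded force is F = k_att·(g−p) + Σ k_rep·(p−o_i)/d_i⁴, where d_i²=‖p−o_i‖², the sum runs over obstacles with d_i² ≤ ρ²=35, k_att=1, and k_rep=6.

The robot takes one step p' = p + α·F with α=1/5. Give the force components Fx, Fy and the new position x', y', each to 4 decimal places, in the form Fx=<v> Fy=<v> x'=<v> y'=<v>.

F_att = 1·(g−p) = 1·(-8,-3) = (-8.0000,-3.0000)
o1: d²=98 > ρ²=35 → inactive
o2: d²=26 ≤ ρ²=35; F_rep = 6·(-1,-5)/26² = (-0.0089,-0.0444)
o3: d²=58 > ρ²=35 → inactive
F = F_att + ΣF_rep = (-8.0089,-3.0444)
p' = p + 1/5·F = (-1.6018,4.3911)

Fx=-8.0089 Fy=-3.0444 x'=-1.6018 y'=4.3911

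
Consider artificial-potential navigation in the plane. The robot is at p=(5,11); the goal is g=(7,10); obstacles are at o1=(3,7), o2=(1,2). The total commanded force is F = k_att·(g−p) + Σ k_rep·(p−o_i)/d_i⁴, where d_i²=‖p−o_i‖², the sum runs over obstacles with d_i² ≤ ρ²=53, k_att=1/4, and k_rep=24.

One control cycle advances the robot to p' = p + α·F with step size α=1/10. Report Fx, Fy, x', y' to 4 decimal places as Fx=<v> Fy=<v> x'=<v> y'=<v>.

F_att = 1/4·(g−p) = 1/4·(2,-1) = (0.5000,-0.2500)
o1: d²=20 ≤ ρ²=53; F_rep = 24·(2,4)/20² = (0.1200,0.2400)
o2: d²=97 > ρ²=53 → inactive
F = F_att + ΣF_rep = (0.6200,-0.0100)
p' = p + 1/10·F = (5.0620,10.9990)

Fx=0.6200 Fy=-0.0100 x'=5.0620 y'=10.9990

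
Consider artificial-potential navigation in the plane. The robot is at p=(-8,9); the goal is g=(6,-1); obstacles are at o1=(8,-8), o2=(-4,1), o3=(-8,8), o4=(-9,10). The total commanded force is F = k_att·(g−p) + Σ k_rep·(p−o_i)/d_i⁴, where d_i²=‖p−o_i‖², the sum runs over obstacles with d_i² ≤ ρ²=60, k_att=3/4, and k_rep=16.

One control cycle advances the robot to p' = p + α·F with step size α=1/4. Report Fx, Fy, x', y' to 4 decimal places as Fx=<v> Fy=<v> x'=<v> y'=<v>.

F_att = 3/4·(g−p) = 3/4·(14,-10) = (10.5000,-7.5000)
o1: d²=545 > ρ²=60 → inactive
o2: d²=80 > ρ²=60 → inactive
o3: d²=1 ≤ ρ²=60; F_rep = 16·(0,1)/1² = (0.0000,16.0000)
o4: d²=2 ≤ ρ²=60; F_rep = 16·(1,-1)/2² = (4.0000,-4.0000)
F = F_att + ΣF_rep = (14.5000,4.5000)
p' = p + 1/4·F = (-4.3750,10.1250)

Fx=14.5000 Fy=4.5000 x'=-4.3750 y'=10.1250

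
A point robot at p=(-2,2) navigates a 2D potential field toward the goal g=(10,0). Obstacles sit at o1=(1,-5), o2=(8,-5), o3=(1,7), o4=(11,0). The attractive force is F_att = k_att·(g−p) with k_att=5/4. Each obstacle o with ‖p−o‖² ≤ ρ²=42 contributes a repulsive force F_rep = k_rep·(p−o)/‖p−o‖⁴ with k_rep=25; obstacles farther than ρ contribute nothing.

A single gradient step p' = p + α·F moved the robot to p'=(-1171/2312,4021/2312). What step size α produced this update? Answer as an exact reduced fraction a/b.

F_att = 5/4·(g−p) = 5/4·(12,-2) = (15.0000,-2.5000)
o1: d²=58 > ρ²=42 → inactive
o2: d²=149 > ρ²=42 → inactive
o3: d²=34 ≤ ρ²=42; F_rep = 25·(-3,-5)/34² = (-0.0649,-0.1081)
o4: d²=173 > ρ²=42 → inactive
F = F_att + ΣF_rep = (14.9351,-2.6081)
Δp = p'−p = (1.4935,-0.2608); α = Δx/Fx = (3453/2312) / (17265/1156) = 1/10
check: Δy/Fy = (-603/2312) / (-3015/1156) = 1/10 ✓

α = 1/10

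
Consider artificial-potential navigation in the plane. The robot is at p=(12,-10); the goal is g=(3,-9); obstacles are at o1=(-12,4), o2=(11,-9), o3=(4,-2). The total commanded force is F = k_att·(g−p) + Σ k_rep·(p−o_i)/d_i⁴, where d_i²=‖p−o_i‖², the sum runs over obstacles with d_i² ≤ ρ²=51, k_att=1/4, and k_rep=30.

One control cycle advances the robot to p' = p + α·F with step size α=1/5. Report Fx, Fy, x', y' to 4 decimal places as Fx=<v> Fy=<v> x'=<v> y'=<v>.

Fx=5.2500 Fy=-7.2500 x'=13.0500 y'=-11.4500

F_att = 1/4·(g−p) = 1/4·(-9,1) = (-2.2500,0.2500)
o1: d²=772 > ρ²=51 → inactive
o2: d²=2 ≤ ρ²=51; F_rep = 30·(1,-1)/2² = (7.5000,-7.5000)
o3: d²=128 > ρ²=51 → inactive
F = F_att + ΣF_rep = (5.2500,-7.2500)
p' = p + 1/5·F = (13.0500,-11.4500)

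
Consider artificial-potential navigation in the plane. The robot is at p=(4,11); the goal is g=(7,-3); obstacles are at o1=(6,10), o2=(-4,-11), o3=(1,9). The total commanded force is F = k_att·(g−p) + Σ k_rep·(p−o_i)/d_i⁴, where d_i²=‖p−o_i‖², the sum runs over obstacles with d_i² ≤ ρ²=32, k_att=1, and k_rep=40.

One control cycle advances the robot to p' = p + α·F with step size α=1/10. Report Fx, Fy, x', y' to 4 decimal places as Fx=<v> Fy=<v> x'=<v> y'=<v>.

F_att = 1·(g−p) = 1·(3,-14) = (3.0000,-14.0000)
o1: d²=5 ≤ ρ²=32; F_rep = 40·(-2,1)/5² = (-3.2000,1.6000)
o2: d²=548 > ρ²=32 → inactive
o3: d²=13 ≤ ρ²=32; F_rep = 40·(3,2)/13² = (0.7101,0.4734)
F = F_att + ΣF_rep = (0.5101,-11.9266)
p' = p + 1/10·F = (4.0510,9.8073)

Fx=0.5101 Fy=-11.9266 x'=4.0510 y'=9.8073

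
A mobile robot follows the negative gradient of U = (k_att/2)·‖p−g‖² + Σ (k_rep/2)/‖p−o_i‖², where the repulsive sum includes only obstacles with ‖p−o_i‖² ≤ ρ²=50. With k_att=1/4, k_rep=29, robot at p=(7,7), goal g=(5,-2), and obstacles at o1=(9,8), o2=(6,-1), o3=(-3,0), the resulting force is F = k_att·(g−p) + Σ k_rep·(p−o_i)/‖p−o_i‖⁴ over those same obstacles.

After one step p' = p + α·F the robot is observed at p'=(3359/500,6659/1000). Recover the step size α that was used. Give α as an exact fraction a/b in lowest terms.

F_att = 1/4·(g−p) = 1/4·(-2,-9) = (-0.5000,-2.2500)
o1: d²=5 ≤ ρ²=50; F_rep = 29·(-2,-1)/5² = (-2.3200,-1.1600)
o2: d²=65 > ρ²=50 → inactive
o3: d²=149 > ρ²=50 → inactive
F = F_att + ΣF_rep = (-2.8200,-3.4100)
Δp = p'−p = (-0.2820,-0.3410); α = Δx/Fx = (-141/500) / (-141/50) = 1/10
check: Δy/Fy = (-341/1000) / (-341/100) = 1/10 ✓

α = 1/10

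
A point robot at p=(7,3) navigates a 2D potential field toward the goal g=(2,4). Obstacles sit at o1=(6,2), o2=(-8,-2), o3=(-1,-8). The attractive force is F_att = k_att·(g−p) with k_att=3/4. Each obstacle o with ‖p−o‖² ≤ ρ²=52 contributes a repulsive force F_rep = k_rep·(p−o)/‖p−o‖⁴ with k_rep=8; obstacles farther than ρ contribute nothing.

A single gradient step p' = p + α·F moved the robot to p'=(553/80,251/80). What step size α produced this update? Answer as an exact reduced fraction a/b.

F_att = 3/4·(g−p) = 3/4·(-5,1) = (-3.7500,0.7500)
o1: d²=2 ≤ ρ²=52; F_rep = 8·(1,1)/2² = (2.0000,2.0000)
o2: d²=250 > ρ²=52 → inactive
o3: d²=185 > ρ²=52 → inactive
F = F_att + ΣF_rep = (-1.7500,2.7500)
Δp = p'−p = (-0.0875,0.1375); α = Δx/Fx = (-7/80) / (-7/4) = 1/20
check: Δy/Fy = (11/80) / (11/4) = 1/20 ✓

α = 1/20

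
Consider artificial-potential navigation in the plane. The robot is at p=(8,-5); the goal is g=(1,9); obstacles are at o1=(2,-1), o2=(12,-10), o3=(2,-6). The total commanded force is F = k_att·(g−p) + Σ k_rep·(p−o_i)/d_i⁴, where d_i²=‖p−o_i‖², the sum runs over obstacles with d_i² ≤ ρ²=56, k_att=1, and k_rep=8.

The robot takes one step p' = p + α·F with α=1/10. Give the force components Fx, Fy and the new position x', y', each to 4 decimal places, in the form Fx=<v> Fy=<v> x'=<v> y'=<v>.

Fx=-6.9662 Fy=14.0178 x'=7.3034 y'=-3.5982

F_att = 1·(g−p) = 1·(-7,14) = (-7.0000,14.0000)
o1: d²=52 ≤ ρ²=56; F_rep = 8·(6,-4)/52² = (0.0178,-0.0118)
o2: d²=41 ≤ ρ²=56; F_rep = 8·(-4,5)/41² = (-0.0190,0.0238)
o3: d²=37 ≤ ρ²=56; F_rep = 8·(6,1)/37² = (0.0351,0.0058)
F = F_att + ΣF_rep = (-6.9662,14.0178)
p' = p + 1/10·F = (7.3034,-3.5982)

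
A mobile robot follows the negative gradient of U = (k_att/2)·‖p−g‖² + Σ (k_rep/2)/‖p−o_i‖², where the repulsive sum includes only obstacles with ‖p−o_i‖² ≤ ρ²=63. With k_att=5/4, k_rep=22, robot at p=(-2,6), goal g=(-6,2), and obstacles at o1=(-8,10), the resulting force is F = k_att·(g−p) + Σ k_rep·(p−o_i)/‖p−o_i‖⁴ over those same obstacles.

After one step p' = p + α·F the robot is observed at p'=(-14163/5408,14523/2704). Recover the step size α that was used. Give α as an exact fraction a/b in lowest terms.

F_att = 5/4·(g−p) = 5/4·(-4,-4) = (-5.0000,-5.0000)
o1: d²=52 ≤ ρ²=63; F_rep = 22·(6,-4)/52² = (0.0488,-0.0325)
F = F_att + ΣF_rep = (-4.9512,-5.0325)
Δp = p'−p = (-0.6189,-0.6291); α = Δx/Fx = (-3347/5408) / (-3347/676) = 1/8
check: Δy/Fy = (-1701/2704) / (-1701/338) = 1/8 ✓

α = 1/8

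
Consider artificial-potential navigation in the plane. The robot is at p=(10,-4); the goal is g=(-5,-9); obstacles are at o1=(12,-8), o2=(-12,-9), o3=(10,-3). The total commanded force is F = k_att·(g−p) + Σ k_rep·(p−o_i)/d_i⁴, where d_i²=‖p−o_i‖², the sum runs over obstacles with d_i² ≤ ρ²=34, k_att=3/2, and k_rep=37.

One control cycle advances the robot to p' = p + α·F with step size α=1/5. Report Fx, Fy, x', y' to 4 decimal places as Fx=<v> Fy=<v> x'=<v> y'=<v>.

Fx=-22.6850 Fy=-44.1300 x'=5.4630 y'=-12.8260

F_att = 3/2·(g−p) = 3/2·(-15,-5) = (-22.5000,-7.5000)
o1: d²=20 ≤ ρ²=34; F_rep = 37·(-2,4)/20² = (-0.1850,0.3700)
o2: d²=509 > ρ²=34 → inactive
o3: d²=1 ≤ ρ²=34; F_rep = 37·(0,-1)/1² = (0.0000,-37.0000)
F = F_att + ΣF_rep = (-22.6850,-44.1300)
p' = p + 1/5·F = (5.4630,-12.8260)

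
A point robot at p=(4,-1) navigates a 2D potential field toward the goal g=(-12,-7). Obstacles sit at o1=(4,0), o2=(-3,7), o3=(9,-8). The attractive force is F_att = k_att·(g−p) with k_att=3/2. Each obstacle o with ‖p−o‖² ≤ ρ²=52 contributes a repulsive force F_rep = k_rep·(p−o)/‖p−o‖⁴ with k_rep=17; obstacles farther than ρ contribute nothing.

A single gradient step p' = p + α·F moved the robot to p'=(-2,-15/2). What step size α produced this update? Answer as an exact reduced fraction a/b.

F_att = 3/2·(g−p) = 3/2·(-16,-6) = (-24.0000,-9.0000)
o1: d²=1 ≤ ρ²=52; F_rep = 17·(0,-1)/1² = (0.0000,-17.0000)
o2: d²=113 > ρ²=52 → inactive
o3: d²=74 > ρ²=52 → inactive
F = F_att + ΣF_rep = (-24.0000,-26.0000)
Δp = p'−p = (-6.0000,-6.5000); α = Δx/Fx = (-6) / (-24) = 1/4
check: Δy/Fy = (-13/2) / (-26) = 1/4 ✓

α = 1/4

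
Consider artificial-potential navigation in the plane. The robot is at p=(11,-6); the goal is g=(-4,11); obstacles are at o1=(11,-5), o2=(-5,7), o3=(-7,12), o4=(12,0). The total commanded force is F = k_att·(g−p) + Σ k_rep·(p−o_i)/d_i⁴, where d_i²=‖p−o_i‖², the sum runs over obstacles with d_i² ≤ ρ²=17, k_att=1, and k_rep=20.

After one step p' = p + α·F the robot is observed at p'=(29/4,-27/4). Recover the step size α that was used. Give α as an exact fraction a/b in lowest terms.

α = 1/4

F_att = 1·(g−p) = 1·(-15,17) = (-15.0000,17.0000)
o1: d²=1 ≤ ρ²=17; F_rep = 20·(0,-1)/1² = (0.0000,-20.0000)
o2: d²=425 > ρ²=17 → inactive
o3: d²=648 > ρ²=17 → inactive
o4: d²=37 > ρ²=17 → inactive
F = F_att + ΣF_rep = (-15.0000,-3.0000)
Δp = p'−p = (-3.7500,-0.7500); α = Δx/Fx = (-15/4) / (-15) = 1/4
check: Δy/Fy = (-3/4) / (-3) = 1/4 ✓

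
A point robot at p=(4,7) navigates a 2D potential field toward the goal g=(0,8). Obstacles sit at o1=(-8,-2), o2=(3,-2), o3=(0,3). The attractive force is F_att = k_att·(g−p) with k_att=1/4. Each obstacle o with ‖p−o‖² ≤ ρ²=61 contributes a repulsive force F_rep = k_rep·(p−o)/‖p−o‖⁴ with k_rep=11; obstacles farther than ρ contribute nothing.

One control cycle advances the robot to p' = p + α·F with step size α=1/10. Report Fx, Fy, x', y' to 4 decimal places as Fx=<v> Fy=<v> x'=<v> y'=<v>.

Fx=-0.9570 Fy=0.2930 x'=3.9043 y'=7.0293

F_att = 1/4·(g−p) = 1/4·(-4,1) = (-1.0000,0.2500)
o1: d²=225 > ρ²=61 → inactive
o2: d²=82 > ρ²=61 → inactive
o3: d²=32 ≤ ρ²=61; F_rep = 11·(4,4)/32² = (0.0430,0.0430)
F = F_att + ΣF_rep = (-0.9570,0.2930)
p' = p + 1/10·F = (3.9043,7.0293)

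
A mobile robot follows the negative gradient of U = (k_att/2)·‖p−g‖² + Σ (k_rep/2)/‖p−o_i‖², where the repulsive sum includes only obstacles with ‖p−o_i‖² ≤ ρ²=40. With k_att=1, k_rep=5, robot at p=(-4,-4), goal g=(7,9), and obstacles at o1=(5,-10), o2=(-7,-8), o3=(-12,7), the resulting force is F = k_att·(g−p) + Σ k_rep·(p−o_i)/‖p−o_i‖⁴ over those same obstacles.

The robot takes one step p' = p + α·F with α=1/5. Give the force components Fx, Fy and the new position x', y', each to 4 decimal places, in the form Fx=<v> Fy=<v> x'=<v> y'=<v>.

F_att = 1·(g−p) = 1·(11,13) = (11.0000,13.0000)
o1: d²=117 > ρ²=40 → inactive
o2: d²=25 ≤ ρ²=40; F_rep = 5·(3,4)/25² = (0.0240,0.0320)
o3: d²=185 > ρ²=40 → inactive
F = F_att + ΣF_rep = (11.0240,13.0320)
p' = p + 1/5·F = (-1.7952,-1.3936)

Fx=11.0240 Fy=13.0320 x'=-1.7952 y'=-1.3936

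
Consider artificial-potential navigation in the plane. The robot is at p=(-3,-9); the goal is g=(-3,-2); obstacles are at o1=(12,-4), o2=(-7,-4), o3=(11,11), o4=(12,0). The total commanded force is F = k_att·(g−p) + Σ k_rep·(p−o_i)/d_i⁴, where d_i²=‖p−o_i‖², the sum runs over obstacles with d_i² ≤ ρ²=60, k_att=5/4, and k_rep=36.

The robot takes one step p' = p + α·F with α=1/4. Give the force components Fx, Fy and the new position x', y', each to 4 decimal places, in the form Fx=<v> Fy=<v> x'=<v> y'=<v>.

F_att = 5/4·(g−p) = 5/4·(0,7) = (0.0000,8.7500)
o1: d²=250 > ρ²=60 → inactive
o2: d²=41 ≤ ρ²=60; F_rep = 36·(4,-5)/41² = (0.0857,-0.1071)
o3: d²=596 > ρ²=60 → inactive
o4: d²=306 > ρ²=60 → inactive
F = F_att + ΣF_rep = (0.0857,8.6429)
p' = p + 1/4·F = (-2.9786,-6.8393)

Fx=0.0857 Fy=8.6429 x'=-2.9786 y'=-6.8393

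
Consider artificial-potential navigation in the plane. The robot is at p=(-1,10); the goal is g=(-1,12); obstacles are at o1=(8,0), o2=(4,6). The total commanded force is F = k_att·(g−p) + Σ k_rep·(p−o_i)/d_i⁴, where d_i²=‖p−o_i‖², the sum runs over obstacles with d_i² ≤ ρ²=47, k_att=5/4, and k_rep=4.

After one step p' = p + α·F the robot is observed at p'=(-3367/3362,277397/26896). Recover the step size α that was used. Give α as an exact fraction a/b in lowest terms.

α = 1/8

F_att = 5/4·(g−p) = 5/4·(0,2) = (0.0000,2.5000)
o1: d²=181 > ρ²=47 → inactive
o2: d²=41 ≤ ρ²=47; F_rep = 4·(-5,4)/41² = (-0.0119,0.0095)
F = F_att + ΣF_rep = (-0.0119,2.5095)
Δp = p'−p = (-0.0015,0.3137); α = Δx/Fx = (-5/3362) / (-20/1681) = 1/8
check: Δy/Fy = (8437/26896) / (8437/3362) = 1/8 ✓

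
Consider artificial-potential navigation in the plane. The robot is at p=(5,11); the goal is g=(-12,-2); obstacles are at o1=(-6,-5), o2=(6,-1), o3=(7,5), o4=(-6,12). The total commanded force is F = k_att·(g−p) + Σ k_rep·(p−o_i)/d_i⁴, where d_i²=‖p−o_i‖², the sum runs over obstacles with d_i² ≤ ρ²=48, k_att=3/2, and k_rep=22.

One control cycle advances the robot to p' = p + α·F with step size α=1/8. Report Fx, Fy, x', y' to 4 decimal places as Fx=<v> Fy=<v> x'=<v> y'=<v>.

F_att = 3/2·(g−p) = 3/2·(-17,-13) = (-25.5000,-19.5000)
o1: d²=377 > ρ²=48 → inactive
o2: d²=145 > ρ²=48 → inactive
o3: d²=40 ≤ ρ²=48; F_rep = 22·(-2,6)/40² = (-0.0275,0.0825)
o4: d²=122 > ρ²=48 → inactive
F = F_att + ΣF_rep = (-25.5275,-19.4175)
p' = p + 1/8·F = (1.8091,8.5728)

Fx=-25.5275 Fy=-19.4175 x'=1.8091 y'=8.5728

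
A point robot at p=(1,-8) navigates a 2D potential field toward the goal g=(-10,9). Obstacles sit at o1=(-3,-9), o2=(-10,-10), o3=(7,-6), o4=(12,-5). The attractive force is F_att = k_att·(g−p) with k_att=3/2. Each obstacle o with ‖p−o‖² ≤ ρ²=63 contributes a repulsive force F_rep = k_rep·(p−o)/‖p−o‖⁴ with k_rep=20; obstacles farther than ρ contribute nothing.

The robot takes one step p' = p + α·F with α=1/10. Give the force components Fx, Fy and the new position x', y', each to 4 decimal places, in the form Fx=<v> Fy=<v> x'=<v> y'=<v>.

F_att = 3/2·(g−p) = 3/2·(-11,17) = (-16.5000,25.5000)
o1: d²=17 ≤ ρ²=63; F_rep = 20·(4,1)/17² = (0.2768,0.0692)
o2: d²=125 > ρ²=63 → inactive
o3: d²=40 ≤ ρ²=63; F_rep = 20·(-6,-2)/40² = (-0.0750,-0.0250)
o4: d²=130 > ρ²=63 → inactive
F = F_att + ΣF_rep = (-16.2982,25.5442)
p' = p + 1/10·F = (-0.6298,-5.4456)

Fx=-16.2982 Fy=25.5442 x'=-0.6298 y'=-5.4456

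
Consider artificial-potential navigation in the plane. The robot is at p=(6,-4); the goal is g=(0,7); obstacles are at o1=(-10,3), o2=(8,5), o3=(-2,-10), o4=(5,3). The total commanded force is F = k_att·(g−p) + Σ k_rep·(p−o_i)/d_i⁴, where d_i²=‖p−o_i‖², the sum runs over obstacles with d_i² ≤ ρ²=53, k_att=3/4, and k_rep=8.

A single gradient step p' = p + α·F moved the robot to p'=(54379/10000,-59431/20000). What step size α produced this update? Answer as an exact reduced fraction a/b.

α = 1/8

F_att = 3/4·(g−p) = 3/4·(-6,11) = (-4.5000,8.2500)
o1: d²=305 > ρ²=53 → inactive
o2: d²=85 > ρ²=53 → inactive
o3: d²=100 > ρ²=53 → inactive
o4: d²=50 ≤ ρ²=53; F_rep = 8·(1,-7)/50² = (0.0032,-0.0224)
F = F_att + ΣF_rep = (-4.4968,8.2276)
Δp = p'−p = (-0.5621,1.0285); α = Δx/Fx = (-5621/10000) / (-5621/1250) = 1/8
check: Δy/Fy = (20569/20000) / (20569/2500) = 1/8 ✓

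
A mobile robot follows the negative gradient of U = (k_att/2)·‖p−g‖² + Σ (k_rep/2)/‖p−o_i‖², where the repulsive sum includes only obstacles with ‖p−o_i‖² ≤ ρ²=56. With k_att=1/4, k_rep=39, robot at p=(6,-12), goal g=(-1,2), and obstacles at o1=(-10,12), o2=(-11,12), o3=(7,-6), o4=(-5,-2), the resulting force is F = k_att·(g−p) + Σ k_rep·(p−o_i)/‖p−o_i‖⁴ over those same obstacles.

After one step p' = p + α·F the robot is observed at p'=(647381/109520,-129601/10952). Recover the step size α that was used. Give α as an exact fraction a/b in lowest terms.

F_att = 1/4·(g−p) = 1/4·(-7,14) = (-1.7500,3.5000)
o1: d²=832 > ρ²=56 → inactive
o2: d²=865 > ρ²=56 → inactive
o3: d²=37 ≤ ρ²=56; F_rep = 39·(-1,-6)/37² = (-0.0285,-0.1709)
o4: d²=221 > ρ²=56 → inactive
F = F_att + ΣF_rep = (-1.7785,3.3291)
Δp = p'−p = (-0.0889,0.1665); α = Δx/Fx = (-9739/109520) / (-9739/5476) = 1/20
check: Δy/Fy = (1823/10952) / (9115/2738) = 1/20 ✓

α = 1/20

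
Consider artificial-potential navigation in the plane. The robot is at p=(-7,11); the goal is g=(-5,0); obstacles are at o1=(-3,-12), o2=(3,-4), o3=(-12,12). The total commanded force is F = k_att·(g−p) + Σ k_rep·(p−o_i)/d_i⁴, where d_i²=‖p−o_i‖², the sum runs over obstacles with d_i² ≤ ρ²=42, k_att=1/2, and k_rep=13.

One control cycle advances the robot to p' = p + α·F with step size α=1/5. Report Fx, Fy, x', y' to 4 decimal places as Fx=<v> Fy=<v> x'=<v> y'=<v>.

F_att = 1/2·(g−p) = 1/2·(2,-11) = (1.0000,-5.5000)
o1: d²=545 > ρ²=42 → inactive
o2: d²=325 > ρ²=42 → inactive
o3: d²=26 ≤ ρ²=42; F_rep = 13·(5,-1)/26² = (0.0962,-0.0192)
F = F_att + ΣF_rep = (1.0962,-5.5192)
p' = p + 1/5·F = (-6.7808,9.8962)

Fx=1.0962 Fy=-5.5192 x'=-6.7808 y'=9.8962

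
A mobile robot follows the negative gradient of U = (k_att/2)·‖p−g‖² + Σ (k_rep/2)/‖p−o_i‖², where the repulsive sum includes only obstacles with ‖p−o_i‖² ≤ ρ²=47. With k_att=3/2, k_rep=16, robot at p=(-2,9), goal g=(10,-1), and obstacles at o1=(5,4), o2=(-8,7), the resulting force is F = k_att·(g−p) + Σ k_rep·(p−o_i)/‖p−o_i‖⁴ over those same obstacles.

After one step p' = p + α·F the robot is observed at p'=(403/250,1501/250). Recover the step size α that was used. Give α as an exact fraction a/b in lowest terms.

F_att = 3/2·(g−p) = 3/2·(12,-10) = (18.0000,-15.0000)
o1: d²=74 > ρ²=47 → inactive
o2: d²=40 ≤ ρ²=47; F_rep = 16·(6,2)/40² = (0.0600,0.0200)
F = F_att + ΣF_rep = (18.0600,-14.9800)
Δp = p'−p = (3.6120,-2.9960); α = Δx/Fx = (903/250) / (903/50) = 1/5
check: Δy/Fy = (-749/250) / (-749/50) = 1/5 ✓

α = 1/5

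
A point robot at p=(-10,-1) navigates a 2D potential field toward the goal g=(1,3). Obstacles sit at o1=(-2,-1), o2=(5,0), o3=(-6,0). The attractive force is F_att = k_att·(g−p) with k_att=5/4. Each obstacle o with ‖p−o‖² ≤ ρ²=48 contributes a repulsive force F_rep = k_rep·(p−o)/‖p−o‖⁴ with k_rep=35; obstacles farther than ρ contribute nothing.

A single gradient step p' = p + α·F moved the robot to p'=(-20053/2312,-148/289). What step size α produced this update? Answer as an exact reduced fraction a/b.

F_att = 5/4·(g−p) = 5/4·(11,4) = (13.7500,5.0000)
o1: d²=64 > ρ²=48 → inactive
o2: d²=226 > ρ²=48 → inactive
o3: d²=17 ≤ ρ²=48; F_rep = 35·(-4,-1)/17² = (-0.4844,-0.1211)
F = F_att + ΣF_rep = (13.2656,4.8789)
Δp = p'−p = (1.3266,0.4879); α = Δx/Fx = (3067/2312) / (15335/1156) = 1/10
check: Δy/Fy = (141/289) / (1410/289) = 1/10 ✓

α = 1/10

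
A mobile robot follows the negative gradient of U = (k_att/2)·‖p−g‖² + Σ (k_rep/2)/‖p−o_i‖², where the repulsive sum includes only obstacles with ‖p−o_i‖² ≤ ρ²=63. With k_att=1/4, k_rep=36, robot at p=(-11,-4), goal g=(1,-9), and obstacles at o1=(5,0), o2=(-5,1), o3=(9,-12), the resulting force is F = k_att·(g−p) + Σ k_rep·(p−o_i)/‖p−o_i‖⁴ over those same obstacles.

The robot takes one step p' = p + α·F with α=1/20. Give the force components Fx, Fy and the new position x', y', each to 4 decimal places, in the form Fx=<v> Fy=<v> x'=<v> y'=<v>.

F_att = 1/4·(g−p) = 1/4·(12,-5) = (3.0000,-1.2500)
o1: d²=272 > ρ²=63 → inactive
o2: d²=61 ≤ ρ²=63; F_rep = 36·(-6,-5)/61² = (-0.0580,-0.0484)
o3: d²=464 > ρ²=63 → inactive
F = F_att + ΣF_rep = (2.9420,-1.2984)
p' = p + 1/20·F = (-10.8529,-4.0649)

Fx=2.9420 Fy=-1.2984 x'=-10.8529 y'=-4.0649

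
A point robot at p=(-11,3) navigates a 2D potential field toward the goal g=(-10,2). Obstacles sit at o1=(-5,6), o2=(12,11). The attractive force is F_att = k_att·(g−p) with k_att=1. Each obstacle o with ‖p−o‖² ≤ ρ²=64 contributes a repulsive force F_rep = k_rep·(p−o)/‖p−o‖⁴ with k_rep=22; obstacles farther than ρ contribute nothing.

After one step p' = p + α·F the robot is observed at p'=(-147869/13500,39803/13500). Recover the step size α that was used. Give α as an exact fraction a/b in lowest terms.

F_att = 1·(g−p) = 1·(1,-1) = (1.0000,-1.0000)
o1: d²=45 ≤ ρ²=64; F_rep = 22·(-6,-3)/45² = (-0.0652,-0.0326)
o2: d²=593 > ρ²=64 → inactive
F = F_att + ΣF_rep = (0.9348,-1.0326)
Δp = p'−p = (0.0467,-0.0516); α = Δx/Fx = (631/13500) / (631/675) = 1/20
check: Δy/Fy = (-697/13500) / (-697/675) = 1/20 ✓

α = 1/20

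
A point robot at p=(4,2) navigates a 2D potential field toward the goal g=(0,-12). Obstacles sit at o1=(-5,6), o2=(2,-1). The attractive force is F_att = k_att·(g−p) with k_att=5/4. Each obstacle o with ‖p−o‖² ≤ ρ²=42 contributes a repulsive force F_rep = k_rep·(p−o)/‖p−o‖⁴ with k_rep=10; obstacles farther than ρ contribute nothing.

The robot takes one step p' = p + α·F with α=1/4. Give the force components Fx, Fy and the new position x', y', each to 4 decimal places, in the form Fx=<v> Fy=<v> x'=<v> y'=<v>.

F_att = 5/4·(g−p) = 5/4·(-4,-14) = (-5.0000,-17.5000)
o1: d²=97 > ρ²=42 → inactive
o2: d²=13 ≤ ρ²=42; F_rep = 10·(2,3)/13² = (0.1183,0.1775)
F = F_att + ΣF_rep = (-4.8817,-17.3225)
p' = p + 1/4·F = (2.7796,-2.3306)

Fx=-4.8817 Fy=-17.3225 x'=2.7796 y'=-2.3306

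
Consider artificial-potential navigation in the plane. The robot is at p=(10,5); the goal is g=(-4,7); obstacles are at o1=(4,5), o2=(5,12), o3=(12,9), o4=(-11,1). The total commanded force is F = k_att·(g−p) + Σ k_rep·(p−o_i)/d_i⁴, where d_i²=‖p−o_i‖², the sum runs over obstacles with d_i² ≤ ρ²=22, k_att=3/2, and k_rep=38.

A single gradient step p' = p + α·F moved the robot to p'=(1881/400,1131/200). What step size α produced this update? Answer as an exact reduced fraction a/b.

α = 1/4

F_att = 3/2·(g−p) = 3/2·(-14,2) = (-21.0000,3.0000)
o1: d²=36 > ρ²=22 → inactive
o2: d²=74 > ρ²=22 → inactive
o3: d²=20 ≤ ρ²=22; F_rep = 38·(-2,-4)/20² = (-0.1900,-0.3800)
o4: d²=457 > ρ²=22 → inactive
F = F_att + ΣF_rep = (-21.1900,2.6200)
Δp = p'−p = (-5.2975,0.6550); α = Δx/Fx = (-2119/400) / (-2119/100) = 1/4
check: Δy/Fy = (131/200) / (131/50) = 1/4 ✓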